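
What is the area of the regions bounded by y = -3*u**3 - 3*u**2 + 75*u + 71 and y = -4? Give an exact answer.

1012

Set the curves equal: -3*u**3 - 3*u**2 + 75*u + 71 = -4, so -3*u**3 - 3*u**2 + 75*u + 75 = 0, which factors as -3*(u - 5)*(u + 1)*(u + 5) = 0. The curves meet at u = -5, -1, 5.
On [-5, -1], y = -4 is on top; that piece has area ∫[-5,-1] (-(-3*u**3 - 3*u**2 + 75*u + 75)) du = 256.
On [-1, 5], y = -3*u**3 - 3*u**2 + 75*u + 71 is on top; that piece has area ∫[-1,5] (-3*u**3 - 3*u**2 + 75*u + 75) du = 756.
Total enclosed area = 256 + 756 = 1012.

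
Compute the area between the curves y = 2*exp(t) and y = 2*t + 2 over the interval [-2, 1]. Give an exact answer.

On [-2, 1], (2*exp(t)) - (2*t + 2) = -2*t + 2*exp(t) - 2 is ≥ 0 throughout, so the area is a single integral of |-2*t + 2*exp(t) - 2|.
∫[-2,1] (-2*t + 2*exp(t) - 2) dt = -3 - 2*exp(-2) + 2*exp(1).

-3 - 2*exp(-2) + 2*exp(1)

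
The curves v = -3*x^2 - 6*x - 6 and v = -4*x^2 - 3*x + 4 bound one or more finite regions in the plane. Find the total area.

343/6

Set the curves equal: -3*x^2 - 6*x - 6 = -4*x^2 - 3*x + 4, so x^2 - 3*x - 10 = 0, which factors as (x - 5)*(x + 2) = 0. The curves meet at x = -2, 5.
On [-2, 5], v = -4*x^2 - 3*x + 4 is on top; that piece has area ∫[-2,5] (-(x^2 - 3*x - 10)) dx = 343/6.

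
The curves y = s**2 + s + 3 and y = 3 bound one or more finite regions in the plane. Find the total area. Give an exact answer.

Set the curves equal: s**2 + s + 3 = 3, so s**2 + s = 0, which factors as s*(s + 1) = 0. The curves meet at s = -1, 0.
On [-1, 0], y = 3 is on top; that piece has area ∫[-1,0] (-(s**2 + s)) ds = 1/6.

1/6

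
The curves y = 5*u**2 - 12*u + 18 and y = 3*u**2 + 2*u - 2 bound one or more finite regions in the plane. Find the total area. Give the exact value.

9

Set the curves equal: 5*u**2 - 12*u + 18 = 3*u**2 + 2*u - 2, so 2*u**2 - 14*u + 20 = 0, which factors as 2*(u - 5)*(u - 2) = 0. The curves meet at u = 2, 5.
On [2, 5], y = 3*u**2 + 2*u - 2 is on top; that piece has area ∫[2,5] (-(2*u**2 - 14*u + 20)) du = 9.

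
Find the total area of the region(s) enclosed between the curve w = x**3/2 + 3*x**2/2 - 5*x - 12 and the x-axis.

The curve meets the x-axis where x**3/2 + 3*x**2/2 - 5*x - 12 = 0, i.e. (x - 3)*(x + 2)*(x + 4)/2 = 0, at x = -4, -2, 3.
On [-4, -2] the curve lies above the axis; ∫[-4,-2] (x**3/2 + 3*x**2/2 - 5*x - 12) dx = 4, giving area 4.
On [-2, 3] the curve lies below the axis; ∫[-2,3] (x**3/2 + 3*x**2/2 - 5*x - 12) dx = -375/8, giving area 375/8.
Total area = 4 + 375/8 = 407/8.

407/8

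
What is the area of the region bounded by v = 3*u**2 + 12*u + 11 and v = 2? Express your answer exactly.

Set the curves equal: 3*u**2 + 12*u + 11 = 2, so 3*u**2 + 12*u + 9 = 0, which factors as 3*(u + 1)*(u + 3) = 0. The curves meet at u = -3, -1.
On [-3, -1], v = 2 is on top; that piece has area ∫[-3,-1] (-(3*u**2 + 12*u + 9)) du = 4.

4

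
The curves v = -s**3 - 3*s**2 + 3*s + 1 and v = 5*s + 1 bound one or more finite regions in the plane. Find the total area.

Set the curves equal: -s**3 - 3*s**2 + 3*s + 1 = 5*s + 1, so -s**3 - 3*s**2 - 2*s = 0, which factors as -s*(s + 1)*(s + 2) = 0. The curves meet at s = -2, -1, 0.
On [-2, -1], v = 5*s + 1 is on top; that piece has area ∫[-2,-1] (-(-s**3 - 3*s**2 - 2*s)) ds = 1/4.
On [-1, 0], v = -s**3 - 3*s**2 + 3*s + 1 is on top; that piece has area ∫[-1,0] (-s**3 - 3*s**2 - 2*s) ds = 1/4.
Total enclosed area = 1/4 + 1/4 = 1/2.

1/2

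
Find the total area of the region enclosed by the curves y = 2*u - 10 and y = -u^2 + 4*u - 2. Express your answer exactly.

Set the curves equal: 2*u - 10 = -u^2 + 4*u - 2, so u^2 - 2*u - 8 = 0, which factors as (u - 4)*(u + 2) = 0. The curves meet at u = -2, 4.
On [-2, 4], y = -u^2 + 4*u - 2 is on top; that piece has area ∫[-2,4] (-(u^2 - 2*u - 8)) du = 36.

36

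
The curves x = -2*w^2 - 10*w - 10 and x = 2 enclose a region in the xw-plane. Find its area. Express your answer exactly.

1/3

Both boundary curves give x as a function of w, so integrate with respect to w. Setting them equal: -2*w^2 - 10*w - 12 = 0, i.e. -2*(w + 2)*(w + 3) = 0, so they meet at w = -3, -2.
For w in [-3, -2], x = -2*w^2 - 10*w - 10 is on the right; area = ∫[-3,-2] (-2*w^2 - 10*w - 12) dw = 1/3.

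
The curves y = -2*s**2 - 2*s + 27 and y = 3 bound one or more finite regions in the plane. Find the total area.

Set the curves equal: -2*s**2 - 2*s + 27 = 3, so -2*s**2 - 2*s + 24 = 0, which factors as -2*(s - 3)*(s + 4) = 0. The curves meet at s = -4, 3.
On [-4, 3], y = -2*s**2 - 2*s + 27 is on top; that piece has area ∫[-4,3] (-2*s**2 - 2*s + 24) ds = 343/3.

343/3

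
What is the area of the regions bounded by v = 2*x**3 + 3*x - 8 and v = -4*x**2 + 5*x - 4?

37/6

Set the curves equal: 2*x**3 + 3*x - 8 = -4*x**2 + 5*x - 4, so 2*x**3 + 4*x**2 - 2*x - 4 = 0, which factors as 2*(x - 1)*(x + 1)*(x + 2) = 0. The curves meet at x = -2, -1, 1.
On [-2, -1], v = 2*x**3 + 3*x - 8 is on top; that piece has area ∫[-2,-1] (2*x**3 + 4*x**2 - 2*x - 4) dx = 5/6.
On [-1, 1], v = -4*x**2 + 5*x - 4 is on top; that piece has area ∫[-1,1] (-(2*x**3 + 4*x**2 - 2*x - 4)) dx = 16/3.
Total enclosed area = 5/6 + 16/3 = 37/6.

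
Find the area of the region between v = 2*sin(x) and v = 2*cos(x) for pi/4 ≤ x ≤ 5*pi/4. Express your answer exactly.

On [pi/4, 5*pi/4], (2*sin(x)) - (2*cos(x)) = 2*sin(x) - 2*cos(x) is ≥ 0 throughout, so the area is a single integral of |2*sin(x) - 2*cos(x)|.
∫[pi/4,5*pi/4] (2*sin(x) - 2*cos(x)) dx = 4*sqrt(2).

4*sqrt(2)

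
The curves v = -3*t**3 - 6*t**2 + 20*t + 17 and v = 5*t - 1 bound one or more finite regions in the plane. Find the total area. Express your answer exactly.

Set the curves equal: -3*t**3 - 6*t**2 + 20*t + 17 = 5*t - 1, so -3*t**3 - 6*t**2 + 15*t + 18 = 0, which factors as -3*(t - 2)*(t + 1)*(t + 3) = 0. The curves meet at t = -3, -1, 2.
On [-3, -1], v = 5*t - 1 is on top; that piece has area ∫[-3,-1] (-(-3*t**3 - 6*t**2 + 15*t + 18)) dt = 16.
On [-1, 2], v = -3*t**3 - 6*t**2 + 20*t + 17 is on top; that piece has area ∫[-1,2] (-3*t**3 - 6*t**2 + 15*t + 18) dt = 189/4.
Total enclosed area = 16 + 189/4 = 253/4.

253/4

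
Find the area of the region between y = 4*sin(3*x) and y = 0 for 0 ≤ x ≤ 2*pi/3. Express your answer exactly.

The difference (4*sin(3*x)) - (0) = 4*sin(3*x) changes sign at x = pi/3 inside [0, 2*pi/3], so split the integral there.
∫[0,pi/3] (4*sin(3*x)) dx = 8/3.
∫[pi/3,2*pi/3] (4*sin(3*x)) dx = -8/3; the area of that piece is 8/3.
Total area = 8/3 + 8/3 = 16/3.

16/3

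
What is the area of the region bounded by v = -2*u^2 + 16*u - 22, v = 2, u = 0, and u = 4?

The difference (-2*u^2 + 16*u - 22) - (2) = -2*u^2 + 16*u - 24 changes sign at u = 2 inside [0, 4], so split the integral there.
∫[0,2] (-2*u^2 + 16*u - 24) du = -64/3; the area of that piece is 64/3.
∫[2,4] (-2*u^2 + 16*u - 24) du = 32/3.
Total area = 64/3 + 32/3 = 32.

32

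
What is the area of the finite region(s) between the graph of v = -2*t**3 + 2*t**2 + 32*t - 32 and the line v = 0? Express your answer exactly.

The curve meets the t-axis where -2*t**3 + 2*t**2 + 32*t - 32 = 0, i.e. -2*(t - 4)*(t - 1)*(t + 4) = 0, at t = -4, 1, 4.
On [-4, 1] the curve lies below the axis; ∫[-4,1] (-2*t**3 + 2*t**2 + 32*t - 32) dt = -1375/6, giving area 1375/6.
On [1, 4] the curve lies above the axis; ∫[1,4] (-2*t**3 + 2*t**2 + 32*t - 32) dt = 117/2, giving area 117/2.
Total area = 1375/6 + 117/2 = 863/3.

863/3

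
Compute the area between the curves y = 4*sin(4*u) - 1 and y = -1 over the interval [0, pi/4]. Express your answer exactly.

2

On [0, pi/4], (4*sin(4*u) - 1) - (-1) = 4*sin(4*u) is ≥ 0 throughout, so the area is a single integral of |4*sin(4*u)|.
∫[0,pi/4] (4*sin(4*u)) du = 2.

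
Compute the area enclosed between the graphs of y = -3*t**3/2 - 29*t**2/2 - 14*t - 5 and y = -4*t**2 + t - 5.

Set the curves equal: -3*t**3/2 - 29*t**2/2 - 14*t - 5 = -4*t**2 + t - 5, so -3*t**3/2 - 21*t**2/2 - 15*t = 0, which factors as -3*t*(t + 2)*(t + 5)/2 = 0. The curves meet at t = -5, -2, 0.
On [-5, -2], y = -4*t**2 + t - 5 is on top; that piece has area ∫[-5,-2] (-(-3*t**3/2 - 21*t**2/2 - 15*t)) dt = 189/8.
On [-2, 0], y = -3*t**3/2 - 29*t**2/2 - 14*t - 5 is on top; that piece has area ∫[-2,0] (-3*t**3/2 - 21*t**2/2 - 15*t) dt = 8.
Total enclosed area = 189/8 + 8 = 253/8.

253/8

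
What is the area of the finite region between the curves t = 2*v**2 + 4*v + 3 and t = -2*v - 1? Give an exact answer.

Both boundary curves give t as a function of v, so integrate with respect to v. Setting them equal: 2*v**2 + 6*v + 4 = 0, i.e. 2*(v + 1)*(v + 2) = 0, so they meet at v = -2, -1.
For v in [-2, -1], t = 2*v**2 + 4*v + 3 is on the left; area = ∫[-2,-1] (-(2*v**2 + 6*v + 4)) dv = 1/3.

1/3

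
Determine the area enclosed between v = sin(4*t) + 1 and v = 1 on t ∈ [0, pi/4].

1/2

On [0, pi/4], (sin(4*t) + 1) - (1) = sin(4*t) is ≥ 0 throughout, so the area is a single integral of |sin(4*t)|.
∫[0,pi/4] (sin(4*t)) dt = 1/2.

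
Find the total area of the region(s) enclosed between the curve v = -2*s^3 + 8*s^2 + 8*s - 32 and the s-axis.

296/3

The curve meets the s-axis where -2*s^3 + 8*s^2 + 8*s - 32 = 0, i.e. -2*(s - 4)*(s - 2)*(s + 2) = 0, at s = -2, 2, 4.
On [-2, 2] the curve lies below the axis; ∫[-2,2] (-2*s^3 + 8*s^2 + 8*s - 32) ds = -256/3, giving area 256/3.
On [2, 4] the curve lies above the axis; ∫[2,4] (-2*s^3 + 8*s^2 + 8*s - 32) ds = 40/3, giving area 40/3.
Total area = 256/3 + 40/3 = 296/3.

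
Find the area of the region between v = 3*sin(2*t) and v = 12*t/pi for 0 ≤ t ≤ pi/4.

On [0, pi/4], (3*sin(2*t)) - (12*t/pi) = -12*t/pi + 3*sin(2*t) is ≥ 0 throughout, so the area is a single integral of |-12*t/pi + 3*sin(2*t)|.
∫[0,pi/4] (-12*t/pi + 3*sin(2*t)) dt = 3/2 - 3*pi/8.

3/2 - 3*pi/8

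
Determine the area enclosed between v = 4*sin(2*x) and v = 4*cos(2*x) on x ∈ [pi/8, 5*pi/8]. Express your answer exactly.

On [pi/8, 5*pi/8], (4*sin(2*x)) - (4*cos(2*x)) = 4*sin(2*x) - 4*cos(2*x) is ≥ 0 throughout, so the area is a single integral of |4*sin(2*x) - 4*cos(2*x)|.
∫[pi/8,5*pi/8] (4*sin(2*x) - 4*cos(2*x)) dx = 4*sqrt(2).

4*sqrt(2)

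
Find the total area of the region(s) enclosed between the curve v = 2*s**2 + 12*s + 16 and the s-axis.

The curve meets the s-axis where 2*s**2 + 12*s + 16 = 0, i.e. 2*(s + 2)*(s + 4) = 0, at s = -4, -2.
On [-4, -2] the curve lies below the axis; ∫[-4,-2] (2*s**2 + 12*s + 16) ds = -8/3, giving area 8/3.

8/3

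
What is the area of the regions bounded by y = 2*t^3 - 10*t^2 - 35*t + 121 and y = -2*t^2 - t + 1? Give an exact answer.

3901/6

Set the curves equal: 2*t^3 - 10*t^2 - 35*t + 121 = -2*t^2 - t + 1, so 2*t^3 - 8*t^2 - 34*t + 120 = 0, which factors as 2*(t - 5)*(t - 3)*(t + 4) = 0. The curves meet at t = -4, 3, 5.
On [-4, 3], y = 2*t^3 - 10*t^2 - 35*t + 121 is on top; that piece has area ∫[-4,3] (2*t^3 - 8*t^2 - 34*t + 120) dt = 3773/6.
On [3, 5], y = -2*t^2 - t + 1 is on top; that piece has area ∫[3,5] (-(2*t^3 - 8*t^2 - 34*t + 120)) dt = 64/3.
Total enclosed area = 3773/6 + 64/3 = 3901/6.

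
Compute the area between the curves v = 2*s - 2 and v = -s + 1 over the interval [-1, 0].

9/2

On [-1, 0], (2*s - 2) - (-s + 1) = 3*s - 3 is ≤ 0 throughout, so the area is a single integral of |3*s - 3|.
∫[-1,0] (3*s - 3) ds = -9/2; the area of that piece is 9/2.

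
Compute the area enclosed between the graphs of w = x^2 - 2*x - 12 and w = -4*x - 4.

Set the curves equal: x^2 - 2*x - 12 = -4*x - 4, so x^2 + 2*x - 8 = 0, which factors as (x - 2)*(x + 4) = 0. The curves meet at x = -4, 2.
On [-4, 2], w = -4*x - 4 is on top; that piece has area ∫[-4,2] (-(x^2 + 2*x - 8)) dx = 36.

36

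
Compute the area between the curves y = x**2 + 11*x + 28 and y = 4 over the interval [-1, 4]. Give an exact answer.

On [-1, 4], (x**2 + 11*x + 28) - (4) = x**2 + 11*x + 24 is ≥ 0 throughout, so the area is a single integral of |x**2 + 11*x + 24|.
∫[-1,4] (x**2 + 11*x + 24) dx = 1345/6.

1345/6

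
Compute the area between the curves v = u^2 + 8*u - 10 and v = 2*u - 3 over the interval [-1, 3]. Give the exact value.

32

The difference (u^2 + 8*u - 10) - (2*u - 3) = u^2 + 6*u - 7 changes sign at u = 1 inside [-1, 3], so split the integral there.
∫[-1,1] (u^2 + 6*u - 7) du = -40/3; the area of that piece is 40/3.
∫[1,3] (u^2 + 6*u - 7) du = 56/3.
Total area = 40/3 + 56/3 = 32.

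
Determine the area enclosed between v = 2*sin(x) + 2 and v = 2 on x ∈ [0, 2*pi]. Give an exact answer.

8

The difference (2*sin(x) + 2) - (2) = 2*sin(x) changes sign at x = pi inside [0, 2*pi], so split the integral there.
∫[0,pi] (2*sin(x)) dx = 4.
∫[pi,2*pi] (2*sin(x)) dx = -4; the area of that piece is 4.
Total area = 4 + 4 = 8.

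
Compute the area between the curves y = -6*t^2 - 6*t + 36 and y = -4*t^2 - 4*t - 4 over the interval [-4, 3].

679/3

On [-4, 3], (-6*t^2 - 6*t + 36) - (-4*t^2 - 4*t - 4) = -2*t^2 - 2*t + 40 is ≥ 0 throughout, so the area is a single integral of |-2*t^2 - 2*t + 40|.
∫[-4,3] (-2*t^2 - 2*t + 40) dt = 679/3.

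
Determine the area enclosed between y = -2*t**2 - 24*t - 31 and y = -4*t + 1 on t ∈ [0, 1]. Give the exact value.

128/3

On [0, 1], (-2*t**2 - 24*t - 31) - (-4*t + 1) = -2*t**2 - 20*t - 32 is ≤ 0 throughout, so the area is a single integral of |-2*t**2 - 20*t - 32|.
∫[0,1] (-2*t**2 - 20*t - 32) dt = -128/3; the area of that piece is 128/3.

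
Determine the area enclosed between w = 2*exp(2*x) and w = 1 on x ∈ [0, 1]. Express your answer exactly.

-2 + exp(2)

On [0, 1], (2*exp(2*x)) - (1) = 2*exp(2*x) - 1 is ≥ 0 throughout, so the area is a single integral of |2*exp(2*x) - 1|.
∫[0,1] (2*exp(2*x) - 1) dx = -2 + exp(2).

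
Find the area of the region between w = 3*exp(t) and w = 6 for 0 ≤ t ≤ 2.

The difference (3*exp(t)) - (6) = 3*exp(t) - 6 changes sign at t = log(2) inside [0, 2], so split the integral there.
∫[0,log(2)] (3*exp(t) - 6) dt = 3 - log(64); the area of that piece is -3 + log(64).
∫[log(2),2] (3*exp(t) - 6) dt = -18 + 6*log(2) + 3*exp(2).
Total area = (-3 + log(64)) + (-18 + 6*log(2) + 3*exp(2)) = -21 + 12*log(2) + 3*exp(2).

-21 + 12*log(2) + 3*exp(2)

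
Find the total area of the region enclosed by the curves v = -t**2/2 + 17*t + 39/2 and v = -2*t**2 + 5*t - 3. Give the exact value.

2

Set the curves equal: -t**2/2 + 17*t + 39/2 = -2*t**2 + 5*t - 3, so 3*t**2/2 + 12*t + 45/2 = 0, which factors as 3*(t + 3)*(t + 5)/2 = 0. The curves meet at t = -5, -3.
On [-5, -3], v = -2*t**2 + 5*t - 3 is on top; that piece has area ∫[-5,-3] (-(3*t**2/2 + 12*t + 45/2)) dt = 2.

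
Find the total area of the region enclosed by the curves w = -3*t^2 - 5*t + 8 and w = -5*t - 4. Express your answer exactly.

Set the curves equal: -3*t^2 - 5*t + 8 = -5*t - 4, so -3*t^2 + 12 = 0, which factors as -3*(t - 2)*(t + 2) = 0. The curves meet at t = -2, 2.
On [-2, 2], w = -3*t^2 - 5*t + 8 is on top; that piece has area ∫[-2,2] (-3*t^2 + 12) dt = 32.

32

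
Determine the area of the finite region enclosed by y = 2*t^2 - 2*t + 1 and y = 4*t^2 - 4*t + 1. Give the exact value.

1/3

Set the curves equal: 2*t^2 - 2*t + 1 = 4*t^2 - 4*t + 1, so -2*t^2 + 2*t = 0, which factors as -2*t*(t - 1) = 0. The curves meet at t = 0, 1.
On [0, 1], y = 2*t^2 - 2*t + 1 is on top; that piece has area ∫[0,1] (-2*t^2 + 2*t) dt = 1/3.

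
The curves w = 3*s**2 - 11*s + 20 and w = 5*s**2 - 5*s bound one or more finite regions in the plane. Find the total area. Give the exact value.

Set the curves equal: 3*s**2 - 11*s + 20 = 5*s**2 - 5*s, so -2*s**2 - 6*s + 20 = 0, which factors as -2*(s - 2)*(s + 5) = 0. The curves meet at s = -5, 2.
On [-5, 2], w = 3*s**2 - 11*s + 20 is on top; that piece has area ∫[-5,2] (-2*s**2 - 6*s + 20) ds = 343/3.

343/3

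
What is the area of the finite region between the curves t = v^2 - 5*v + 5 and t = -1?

1/6

Both boundary curves give t as a function of v, so integrate with respect to v. Setting them equal: v^2 - 5*v + 6 = 0, i.e. (v - 3)*(v - 2) = 0, so they meet at v = 2, 3.
For v in [2, 3], t = v^2 - 5*v + 5 is on the left; area = ∫[2,3] (-(v^2 - 5*v + 6)) dv = 1/6.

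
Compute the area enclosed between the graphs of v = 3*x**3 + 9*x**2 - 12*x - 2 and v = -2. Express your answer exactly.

Set the curves equal: 3*x**3 + 9*x**2 - 12*x - 2 = -2, so 3*x**3 + 9*x**2 - 12*x = 0, which factors as 3*x*(x - 1)*(x + 4) = 0. The curves meet at x = -4, 0, 1.
On [-4, 0], v = 3*x**3 + 9*x**2 - 12*x - 2 is on top; that piece has area ∫[-4,0] (3*x**3 + 9*x**2 - 12*x) dx = 96.
On [0, 1], v = -2 is on top; that piece has area ∫[0,1] (-(3*x**3 + 9*x**2 - 12*x)) dx = 9/4.
Total enclosed area = 96 + 9/4 = 393/4.

393/4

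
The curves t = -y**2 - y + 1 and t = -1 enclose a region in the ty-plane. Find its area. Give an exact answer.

9/2

Both boundary curves give t as a function of y, so integrate with respect to y. Setting them equal: -y**2 - y + 2 = 0, i.e. -(y - 1)*(y + 2) = 0, so they meet at y = -2, 1.
For y in [-2, 1], t = -y**2 - y + 1 is on the right; area = ∫[-2,1] (-y**2 - y + 2) dy = 9/2.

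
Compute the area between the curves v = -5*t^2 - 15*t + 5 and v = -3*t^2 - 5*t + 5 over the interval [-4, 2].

188/3

The difference (-5*t^2 - 15*t + 5) - (-3*t^2 - 5*t + 5) = -2*t^2 - 10*t changes sign at t = 0 inside [-4, 2], so split the integral there.
∫[-4,0] (-2*t^2 - 10*t) dt = 112/3.
∫[0,2] (-2*t^2 - 10*t) dt = -76/3; the area of that piece is 76/3.
Total area = 112/3 + 76/3 = 188/3.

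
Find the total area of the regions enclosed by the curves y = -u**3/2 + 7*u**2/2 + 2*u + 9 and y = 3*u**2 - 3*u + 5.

443/12

Set the curves equal: -u**3/2 + 7*u**2/2 + 2*u + 9 = 3*u**2 - 3*u + 5, so -u**3/2 + u**2/2 + 5*u + 4 = 0, which factors as -(u - 4)*(u + 1)*(u + 2)/2 = 0. The curves meet at u = -2, -1, 4.
On [-2, -1], y = 3*u**2 - 3*u + 5 is on top; that piece has area ∫[-2,-1] (-(-u**3/2 + u**2/2 + 5*u + 4)) du = 11/24.
On [-1, 4], y = -u**3/2 + 7*u**2/2 + 2*u + 9 is on top; that piece has area ∫[-1,4] (-u**3/2 + u**2/2 + 5*u + 4) du = 875/24.
Total enclosed area = 11/24 + 875/24 = 443/12.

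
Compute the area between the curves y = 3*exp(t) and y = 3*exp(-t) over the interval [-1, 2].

-12 + 3*exp(-2) + 3*exp(-1) + 3*exp(1) + 3*exp(2)

The difference (3*exp(t)) - (3*exp(-t)) = 3*exp(t) - 3*exp(-t) changes sign at t = 0 inside [-1, 2], so split the integral there.
∫[-1,0] (3*exp(t) - 3*exp(-t)) dt = -3*exp(1) - 3*exp(-1) + 6; the area of that piece is -6 + 3*exp(-1) + 3*exp(1).
∫[0,2] (3*exp(t) - 3*exp(-t)) dt = -6 + 3*exp(-2) + 3*exp(2).
Total area = (-6 + 3*exp(-1) + 3*exp(1)) + (-6 + 3*exp(-2) + 3*exp(2)) = -12 + 3*exp(-2) + 3*exp(-1) + 3*exp(1) + 3*exp(2).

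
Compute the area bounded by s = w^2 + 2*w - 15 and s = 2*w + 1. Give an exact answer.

256/3

Both boundary curves give s as a function of w, so integrate with respect to w. Setting them equal: w^2 - 16 = 0, i.e. (w - 4)*(w + 4) = 0, so they meet at w = -4, 4.
For w in [-4, 4], s = w^2 + 2*w - 15 is on the left; area = ∫[-4,4] (-(w^2 - 16)) dw = 256/3.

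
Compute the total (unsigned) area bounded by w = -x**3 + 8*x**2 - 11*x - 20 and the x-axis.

443/6

The curve meets the x-axis where -x**3 + 8*x**2 - 11*x - 20 = 0, i.e. -(x - 5)*(x - 4)*(x + 1) = 0, at x = -1, 4, 5.
On [-1, 4] the curve lies below the axis; ∫[-1,4] (-x**3 + 8*x**2 - 11*x - 20) dx = -875/12, giving area 875/12.
On [4, 5] the curve lies above the axis; ∫[4,5] (-x**3 + 8*x**2 - 11*x - 20) dx = 11/12, giving area 11/12.
Total area = 875/12 + 11/12 = 443/6.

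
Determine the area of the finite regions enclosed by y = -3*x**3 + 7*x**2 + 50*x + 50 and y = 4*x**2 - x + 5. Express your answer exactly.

568

Set the curves equal: -3*x**3 + 7*x**2 + 50*x + 50 = 4*x**2 - x + 5, so -3*x**3 + 3*x**2 + 51*x + 45 = 0, which factors as -3*(x - 5)*(x + 1)*(x + 3) = 0. The curves meet at x = -3, -1, 5.
On [-3, -1], y = 4*x**2 - x + 5 is on top; that piece has area ∫[-3,-1] (-(-3*x**3 + 3*x**2 + 51*x + 45)) dx = 28.
On [-1, 5], y = -3*x**3 + 7*x**2 + 50*x + 50 is on top; that piece has area ∫[-1,5] (-3*x**3 + 3*x**2 + 51*x + 45) dx = 540.
Total enclosed area = 28 + 540 = 568.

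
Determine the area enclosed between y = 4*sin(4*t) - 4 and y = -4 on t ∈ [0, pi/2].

The difference (4*sin(4*t) - 4) - (-4) = 4*sin(4*t) changes sign at t = pi/4 inside [0, pi/2], so split the integral there.
∫[0,pi/4] (4*sin(4*t)) dt = 2.
∫[pi/4,pi/2] (4*sin(4*t)) dt = -2; the area of that piece is 2.
Total area = 2 + 2 = 4.

4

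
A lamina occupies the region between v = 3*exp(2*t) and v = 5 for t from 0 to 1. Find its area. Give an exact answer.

-17/2 - 11*log(3)/2 + log(15)/2 + 9*log(5)/2 + 3*exp(2)/2

The difference (3*exp(2*t)) - (5) = 3*exp(2*t) - 5 changes sign at t = -log(3)/2 + log(5)/2 inside [0, 1], so split the integral there.
∫[0,-log(3)/2 + log(5)/2] (3*exp(2*t) - 5) dt = log(9*sqrt(15)/125) + 1; the area of that piece is -1 + log(25*sqrt(15)/27).
∫[-log(3)/2 + log(5)/2,1] (3*exp(2*t) - 5) dt = -15/2 - 5*log(3)/2 + 5*log(5)/2 + 3*exp(2)/2.
Total area = (-1 + log(25*sqrt(15)/27)) + (-15/2 - 5*log(3)/2 + 5*log(5)/2 + 3*exp(2)/2) = -17/2 - 11*log(3)/2 + log(15)/2 + 9*log(5)/2 + 3*exp(2)/2.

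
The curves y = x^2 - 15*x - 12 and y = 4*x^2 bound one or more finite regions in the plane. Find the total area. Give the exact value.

Set the curves equal: x^2 - 15*x - 12 = 4*x^2, so -3*x^2 - 15*x - 12 = 0, which factors as -3*(x + 1)*(x + 4) = 0. The curves meet at x = -4, -1.
On [-4, -1], y = x^2 - 15*x - 12 is on top; that piece has area ∫[-4,-1] (-3*x^2 - 15*x - 12) dx = 27/2.

27/2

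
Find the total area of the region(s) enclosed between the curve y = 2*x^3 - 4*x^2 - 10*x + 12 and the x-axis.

The curve meets the x-axis where 2*x^3 - 4*x^2 - 10*x + 12 = 0, i.e. 2*(x - 3)*(x - 1)*(x + 2) = 0, at x = -2, 1, 3.
On [-2, 1] the curve lies above the axis; ∫[-2,1] (2*x^3 - 4*x^2 - 10*x + 12) dx = 63/2, giving area 63/2.
On [1, 3] the curve lies below the axis; ∫[1,3] (2*x^3 - 4*x^2 - 10*x + 12) dx = -32/3, giving area 32/3.
Total area = 63/2 + 32/3 = 253/6.

253/6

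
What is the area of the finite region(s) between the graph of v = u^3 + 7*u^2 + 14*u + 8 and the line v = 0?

The curve meets the u-axis where u^3 + 7*u^2 + 14*u + 8 = 0, i.e. (u + 1)*(u + 2)*(u + 4) = 0, at u = -4, -2, -1.
On [-4, -2] the curve lies above the axis; ∫[-4,-2] (u^3 + 7*u^2 + 14*u + 8) du = 8/3, giving area 8/3.
On [-2, -1] the curve lies below the axis; ∫[-2,-1] (u^3 + 7*u^2 + 14*u + 8) du = -5/12, giving area 5/12.
Total area = 8/3 + 5/12 = 37/12.

37/12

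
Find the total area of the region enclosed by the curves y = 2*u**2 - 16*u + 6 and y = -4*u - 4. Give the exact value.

Set the curves equal: 2*u**2 - 16*u + 6 = -4*u - 4, so 2*u**2 - 12*u + 10 = 0, which factors as 2*(u - 5)*(u - 1) = 0. The curves meet at u = 1, 5.
On [1, 5], y = -4*u - 4 is on top; that piece has area ∫[1,5] (-(2*u**2 - 12*u + 10)) du = 64/3.

64/3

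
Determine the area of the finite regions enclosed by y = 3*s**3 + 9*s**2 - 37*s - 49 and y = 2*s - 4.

384

Set the curves equal: 3*s**3 + 9*s**2 - 37*s - 49 = 2*s - 4, so 3*s**3 + 9*s**2 - 39*s - 45 = 0, which factors as 3*(s - 3)*(s + 1)*(s + 5) = 0. The curves meet at s = -5, -1, 3.
On [-5, -1], y = 3*s**3 + 9*s**2 - 37*s - 49 is on top; that piece has area ∫[-5,-1] (3*s**3 + 9*s**2 - 39*s - 45) ds = 192.
On [-1, 3], y = 2*s - 4 is on top; that piece has area ∫[-1,3] (-(3*s**3 + 9*s**2 - 39*s - 45)) ds = 192.
Total enclosed area = 192 + 192 = 384.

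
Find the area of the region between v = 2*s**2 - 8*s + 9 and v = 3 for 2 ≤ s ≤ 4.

The difference (2*s**2 - 8*s + 9) - (3) = 2*s**2 - 8*s + 6 changes sign at s = 3 inside [2, 4], so split the integral there.
∫[2,3] (2*s**2 - 8*s + 6) ds = -4/3; the area of that piece is 4/3.
∫[3,4] (2*s**2 - 8*s + 6) ds = 8/3.
Total area = 4/3 + 8/3 = 4.

4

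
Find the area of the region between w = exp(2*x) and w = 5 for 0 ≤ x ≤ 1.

The difference (exp(2*x)) - (5) = exp(2*x) - 5 changes sign at x = log(5)/2 inside [0, 1], so split the integral there.
∫[0,log(5)/2] (exp(2*x) - 5) dx = 2 - 5*log(5)/2; the area of that piece is -2 + 5*log(5)/2.
∫[log(5)/2,1] (exp(2*x) - 5) dx = -15/2 + exp(2)/2 + 5*log(5)/2.
Total area = (-2 + 5*log(5)/2) + (-15/2 + exp(2)/2 + 5*log(5)/2) = -19/2 + exp(2)/2 + 5*log(5).

-19/2 + exp(2)/2 + 5*log(5)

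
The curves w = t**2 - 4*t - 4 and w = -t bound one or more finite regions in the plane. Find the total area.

125/6

Set the curves equal: t**2 - 4*t - 4 = -t, so t**2 - 3*t - 4 = 0, which factors as (t - 4)*(t + 1) = 0. The curves meet at t = -1, 4.
On [-1, 4], w = -t is on top; that piece has area ∫[-1,4] (-(t**2 - 3*t - 4)) dt = 125/6.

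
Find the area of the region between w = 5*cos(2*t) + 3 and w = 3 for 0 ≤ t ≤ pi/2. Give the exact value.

5

The difference (5*cos(2*t) + 3) - (3) = 5*cos(2*t) changes sign at t = pi/4 inside [0, pi/2], so split the integral there.
∫[0,pi/4] (5*cos(2*t)) dt = 5/2.
∫[pi/4,pi/2] (5*cos(2*t)) dt = -5/2; the area of that piece is 5/2.
Total area = 5/2 + 5/2 = 5.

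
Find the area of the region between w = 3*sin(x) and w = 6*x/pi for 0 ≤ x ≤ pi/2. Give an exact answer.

3 - 3*pi/4

On [0, pi/2], (3*sin(x)) - (6*x/pi) = -6*x/pi + 3*sin(x) is ≥ 0 throughout, so the area is a single integral of |-6*x/pi + 3*sin(x)|.
∫[0,pi/2] (-6*x/pi + 3*sin(x)) dx = 3 - 3*pi/4.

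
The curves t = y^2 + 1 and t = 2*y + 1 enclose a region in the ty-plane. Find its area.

Both boundary curves give t as a function of y, so integrate with respect to y. Setting them equal: y^2 - 2*y = 0, i.e. y*(y - 2) = 0, so they meet at y = 0, 2.
For y in [0, 2], t = y^2 + 1 is on the left; area = ∫[0,2] (-(y^2 - 2*y)) dy = 4/3.

4/3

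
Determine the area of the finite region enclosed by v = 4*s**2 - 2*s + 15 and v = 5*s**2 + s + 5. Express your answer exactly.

343/6

Set the curves equal: 4*s**2 - 2*s + 15 = 5*s**2 + s + 5, so -s**2 - 3*s + 10 = 0, which factors as -(s - 2)*(s + 5) = 0. The curves meet at s = -5, 2.
On [-5, 2], v = 4*s**2 - 2*s + 15 is on top; that piece has area ∫[-5,2] (-s**2 - 3*s + 10) ds = 343/6.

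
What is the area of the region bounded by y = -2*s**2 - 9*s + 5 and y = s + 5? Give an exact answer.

Set the curves equal: -2*s**2 - 9*s + 5 = s + 5, so -2*s**2 - 10*s = 0, which factors as -2*s*(s + 5) = 0. The curves meet at s = -5, 0.
On [-5, 0], y = -2*s**2 - 9*s + 5 is on top; that piece has area ∫[-5,0] (-2*s**2 - 10*s) ds = 125/3.

125/3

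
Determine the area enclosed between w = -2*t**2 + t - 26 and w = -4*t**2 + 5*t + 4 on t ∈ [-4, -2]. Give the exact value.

The difference (-2*t**2 + t - 26) - (-4*t**2 + 5*t + 4) = 2*t**2 - 4*t - 30 changes sign at t = -3 inside [-4, -2], so split the integral there.
∫[-4,-3] (2*t**2 - 4*t - 30) dt = 26/3.
∫[-3,-2] (2*t**2 - 4*t - 30) dt = -22/3; the area of that piece is 22/3.
Total area = 26/3 + 22/3 = 16.

16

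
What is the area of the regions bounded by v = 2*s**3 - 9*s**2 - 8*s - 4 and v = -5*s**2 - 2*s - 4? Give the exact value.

71/3

Set the curves equal: 2*s**3 - 9*s**2 - 8*s - 4 = -5*s**2 - 2*s - 4, so 2*s**3 - 4*s**2 - 6*s = 0, which factors as 2*s*(s - 3)*(s + 1) = 0. The curves meet at s = -1, 0, 3.
On [-1, 0], v = 2*s**3 - 9*s**2 - 8*s - 4 is on top; that piece has area ∫[-1,0] (2*s**3 - 4*s**2 - 6*s) ds = 7/6.
On [0, 3], v = -5*s**2 - 2*s - 4 is on top; that piece has area ∫[0,3] (-(2*s**3 - 4*s**2 - 6*s)) ds = 45/2.
Total enclosed area = 7/6 + 45/2 = 71/3.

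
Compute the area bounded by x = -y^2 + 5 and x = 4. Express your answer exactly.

4/3

Both boundary curves give x as a function of y, so integrate with respect to y. Setting them equal: -y^2 + 1 = 0, i.e. -(y - 1)*(y + 1) = 0, so they meet at y = -1, 1.
For y in [-1, 1], x = -y^2 + 5 is on the right; area = ∫[-1,1] (-y^2 + 1) dy = 4/3.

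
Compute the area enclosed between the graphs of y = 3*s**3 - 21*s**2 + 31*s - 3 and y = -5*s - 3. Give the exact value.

71/2

Set the curves equal: 3*s**3 - 21*s**2 + 31*s - 3 = -5*s - 3, so 3*s**3 - 21*s**2 + 36*s = 0, which factors as 3*s*(s - 4)*(s - 3) = 0. The curves meet at s = 0, 3, 4.
On [0, 3], y = 3*s**3 - 21*s**2 + 31*s - 3 is on top; that piece has area ∫[0,3] (3*s**3 - 21*s**2 + 36*s) ds = 135/4.
On [3, 4], y = -5*s - 3 is on top; that piece has area ∫[3,4] (-(3*s**3 - 21*s**2 + 36*s)) ds = 7/4.
Total enclosed area = 135/4 + 7/4 = 71/2.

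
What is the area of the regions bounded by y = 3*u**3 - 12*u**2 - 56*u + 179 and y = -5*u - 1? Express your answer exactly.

Set the curves equal: 3*u**3 - 12*u**2 - 56*u + 179 = -5*u - 1, so 3*u**3 - 12*u**2 - 51*u + 180 = 0, which factors as 3*(u - 5)*(u - 3)*(u + 4) = 0. The curves meet at u = -4, 3, 5.
On [-4, 3], y = 3*u**3 - 12*u**2 - 56*u + 179 is on top; that piece has area ∫[-4,3] (3*u**3 - 12*u**2 - 51*u + 180) du = 3773/4.
On [3, 5], y = -5*u - 1 is on top; that piece has area ∫[3,5] (-(3*u**3 - 12*u**2 - 51*u + 180)) du = 32.
Total enclosed area = 3773/4 + 32 = 3901/4.

3901/4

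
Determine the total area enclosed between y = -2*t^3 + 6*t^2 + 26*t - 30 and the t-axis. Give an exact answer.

The curve meets the t-axis where -2*t^3 + 6*t^2 + 26*t - 30 = 0, i.e. -2*(t - 5)*(t - 1)*(t + 3) = 0, at t = -3, 1, 5.
On [-3, 1] the curve lies below the axis; ∫[-3,1] (-2*t^3 + 6*t^2 + 26*t - 30) dt = -128, giving area 128.
On [1, 5] the curve lies above the axis; ∫[1,5] (-2*t^3 + 6*t^2 + 26*t - 30) dt = 128, giving area 128.
Total area = 128 + 128 = 256.

256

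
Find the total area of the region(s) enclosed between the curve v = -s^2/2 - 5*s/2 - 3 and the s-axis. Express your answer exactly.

1/12

The curve meets the s-axis where -s^2/2 - 5*s/2 - 3 = 0, i.e. -(s + 2)*(s + 3)/2 = 0, at s = -3, -2.
On [-3, -2] the curve lies above the axis; ∫[-3,-2] (-s^2/2 - 5*s/2 - 3) ds = 1/12, giving area 1/12.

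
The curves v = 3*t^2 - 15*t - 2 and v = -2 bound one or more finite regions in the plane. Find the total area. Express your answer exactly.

Set the curves equal: 3*t^2 - 15*t - 2 = -2, so 3*t^2 - 15*t = 0, which factors as 3*t*(t - 5) = 0. The curves meet at t = 0, 5.
On [0, 5], v = -2 is on top; that piece has area ∫[0,5] (-(3*t^2 - 15*t)) dt = 125/2.

125/2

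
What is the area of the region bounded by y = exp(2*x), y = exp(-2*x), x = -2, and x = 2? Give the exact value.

The difference (exp(2*x)) - (exp(-2*x)) = exp(2*x) - exp(-2*x) changes sign at x = 0 inside [-2, 2], so split the integral there.
∫[-2,0] (exp(2*x) - exp(-2*x)) dx = -exp(4)/2 - exp(-4)/2 + 1; the area of that piece is -1 + exp(-4)/2 + exp(4)/2.
∫[0,2] (exp(2*x) - exp(-2*x)) dx = -1 + exp(-4)/2 + exp(4)/2.
Total area = (-1 + exp(-4)/2 + exp(4)/2) + (-1 + exp(-4)/2 + exp(4)/2) = -2 + exp(-4) + exp(4).

-2 + exp(-4) + exp(4)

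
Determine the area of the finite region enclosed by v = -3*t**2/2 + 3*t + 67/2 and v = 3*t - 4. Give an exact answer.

Set the curves equal: -3*t**2/2 + 3*t + 67/2 = 3*t - 4, so -3*t**2/2 + 75/2 = 0, which factors as -3*(t - 5)*(t + 5)/2 = 0. The curves meet at t = -5, 5.
On [-5, 5], v = -3*t**2/2 + 3*t + 67/2 is on top; that piece has area ∫[-5,5] (-3*t**2/2 + 75/2) dt = 250.

250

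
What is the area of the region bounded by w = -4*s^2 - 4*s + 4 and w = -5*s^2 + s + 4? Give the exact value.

125/6

Set the curves equal: -4*s^2 - 4*s + 4 = -5*s^2 + s + 4, so s^2 - 5*s = 0, which factors as s*(s - 5) = 0. The curves meet at s = 0, 5.
On [0, 5], w = -5*s^2 + s + 4 is on top; that piece has area ∫[0,5] (-(s^2 - 5*s)) ds = 125/6.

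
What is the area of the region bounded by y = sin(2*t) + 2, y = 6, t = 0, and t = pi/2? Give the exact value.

On [0, pi/2], (sin(2*t) + 2) - (6) = sin(2*t) - 4 is ≤ 0 throughout, so the area is a single integral of |sin(2*t) - 4|.
∫[0,pi/2] (sin(2*t) - 4) dt = 1 - 2*pi; the area of that piece is -1 + 2*pi.

-1 + 2*pi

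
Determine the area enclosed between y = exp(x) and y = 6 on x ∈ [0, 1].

On [0, 1], (exp(x)) - (6) = exp(x) - 6 is ≤ 0 throughout, so the area is a single integral of |exp(x) - 6|.
∫[0,1] (exp(x) - 6) dx = -7 + exp(1); the area of that piece is 7 - exp(1).

7 - exp(1)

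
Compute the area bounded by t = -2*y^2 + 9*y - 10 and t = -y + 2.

Both boundary curves give t as a function of y, so integrate with respect to y. Setting them equal: -2*y^2 + 10*y - 12 = 0, i.e. -2*(y - 3)*(y - 2) = 0, so they meet at y = 2, 3.
For y in [2, 3], t = -2*y^2 + 9*y - 10 is on the right; area = ∫[2,3] (-2*y^2 + 10*y - 12) dy = 1/3.

1/3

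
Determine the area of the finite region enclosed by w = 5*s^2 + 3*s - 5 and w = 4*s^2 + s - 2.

Set the curves equal: 5*s^2 + 3*s - 5 = 4*s^2 + s - 2, so s^2 + 2*s - 3 = 0, which factors as (s - 1)*(s + 3) = 0. The curves meet at s = -3, 1.
On [-3, 1], w = 4*s^2 + s - 2 is on top; that piece has area ∫[-3,1] (-(s^2 + 2*s - 3)) ds = 32/3.

32/3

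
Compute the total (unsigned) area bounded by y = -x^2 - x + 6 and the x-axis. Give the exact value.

The curve meets the x-axis where -x^2 - x + 6 = 0, i.e. -(x - 2)*(x + 3) = 0, at x = -3, 2.
On [-3, 2] the curve lies above the axis; ∫[-3,2] (-x^2 - x + 6) dx = 125/6, giving area 125/6.

125/6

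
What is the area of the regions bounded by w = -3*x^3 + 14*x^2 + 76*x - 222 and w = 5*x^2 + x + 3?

Set the curves equal: -3*x^3 + 14*x^2 + 76*x - 222 = 5*x^2 + x + 3, so -3*x^3 + 9*x^2 + 75*x - 225 = 0, which factors as -3*(x - 5)*(x - 3)*(x + 5) = 0. The curves meet at x = -5, 3, 5.
On [-5, 3], w = 5*x^2 + x + 3 is on top; that piece has area ∫[-5,3] (-(-3*x^3 + 9*x^2 + 75*x - 225)) dx = 1536.
On [3, 5], w = -3*x^3 + 14*x^2 + 76*x - 222 is on top; that piece has area ∫[3,5] (-3*x^3 + 9*x^2 + 75*x - 225) dx = 36.
Total enclosed area = 1536 + 36 = 1572.

1572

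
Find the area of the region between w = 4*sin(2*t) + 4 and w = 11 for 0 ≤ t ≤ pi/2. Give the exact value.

On [0, pi/2], (4*sin(2*t) + 4) - (11) = 4*sin(2*t) - 7 is ≤ 0 throughout, so the area is a single integral of |4*sin(2*t) - 7|.
∫[0,pi/2] (4*sin(2*t) - 7) dt = 4 - 7*pi/2; the area of that piece is -4 + 7*pi/2.

-4 + 7*pi/2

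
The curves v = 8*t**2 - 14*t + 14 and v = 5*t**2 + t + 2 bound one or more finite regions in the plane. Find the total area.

27/2

Set the curves equal: 8*t**2 - 14*t + 14 = 5*t**2 + t + 2, so 3*t**2 - 15*t + 12 = 0, which factors as 3*(t - 4)*(t - 1) = 0. The curves meet at t = 1, 4.
On [1, 4], v = 5*t**2 + t + 2 is on top; that piece has area ∫[1,4] (-(3*t**2 - 15*t + 12)) dt = 27/2.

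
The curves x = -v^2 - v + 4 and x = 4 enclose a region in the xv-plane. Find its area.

Both boundary curves give x as a function of v, so integrate with respect to v. Setting them equal: -v^2 - v = 0, i.e. -v*(v + 1) = 0, so they meet at v = -1, 0.
For v in [-1, 0], x = -v^2 - v + 4 is on the right; area = ∫[-1,0] (-v^2 - v) dv = 1/6.

1/6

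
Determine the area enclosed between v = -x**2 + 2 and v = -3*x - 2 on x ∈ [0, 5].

43/2

The difference (-x**2 + 2) - (-3*x - 2) = -x**2 + 3*x + 4 changes sign at x = 4 inside [0, 5], so split the integral there.
∫[0,4] (-x**2 + 3*x + 4) dx = 56/3.
∫[4,5] (-x**2 + 3*x + 4) dx = -17/6; the area of that piece is 17/6.
Total area = 56/3 + 17/6 = 43/2.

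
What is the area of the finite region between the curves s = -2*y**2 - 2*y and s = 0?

Both boundary curves give s as a function of y, so integrate with respect to y. Setting them equal: -2*y**2 - 2*y = 0, i.e. -2*y*(y + 1) = 0, so they meet at y = -1, 0.
For y in [-1, 0], s = -2*y**2 - 2*y is on the right; area = ∫[-1,0] (-2*y**2 - 2*y) dy = 1/3.

1/3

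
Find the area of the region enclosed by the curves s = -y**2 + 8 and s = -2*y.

36

Both boundary curves give s as a function of y, so integrate with respect to y. Setting them equal: -y**2 + 2*y + 8 = 0, i.e. -(y - 4)*(y + 2) = 0, so they meet at y = -2, 4.
For y in [-2, 4], s = -y**2 + 8 is on the right; area = ∫[-2,4] (-y**2 + 2*y + 8) dy = 36.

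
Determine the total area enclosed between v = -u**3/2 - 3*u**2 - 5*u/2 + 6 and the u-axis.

The curve meets the u-axis where -u**3/2 - 3*u**2 - 5*u/2 + 6 = 0, i.e. -(u - 1)*(u + 3)*(u + 4)/2 = 0, at u = -4, -3, 1.
On [-4, -3] the curve lies below the axis; ∫[-4,-3] (-u**3/2 - 3*u**2 - 5*u/2 + 6) du = -3/8, giving area 3/8.
On [-3, 1] the curve lies above the axis; ∫[-3,1] (-u**3/2 - 3*u**2 - 5*u/2 + 6) du = 16, giving area 16.
Total area = 3/8 + 16 = 131/8.

131/8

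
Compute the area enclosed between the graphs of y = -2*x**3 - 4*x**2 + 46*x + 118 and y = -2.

5137/6

Set the curves equal: -2*x**3 - 4*x**2 + 46*x + 118 = -2, so -2*x**3 - 4*x**2 + 46*x + 120 = 0, which factors as -2*(x - 5)*(x + 3)*(x + 4) = 0. The curves meet at x = -4, -3, 5.
On [-4, -3], y = -2 is on top; that piece has area ∫[-4,-3] (-(-2*x**3 - 4*x**2 + 46*x + 120)) dx = 17/6.
On [-3, 5], y = -2*x**3 - 4*x**2 + 46*x + 118 is on top; that piece has area ∫[-3,5] (-2*x**3 - 4*x**2 + 46*x + 120) dx = 2560/3.
Total enclosed area = 17/6 + 2560/3 = 5137/6.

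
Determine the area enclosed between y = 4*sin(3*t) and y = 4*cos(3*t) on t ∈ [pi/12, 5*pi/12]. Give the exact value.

8*sqrt(2)/3

On [pi/12, 5*pi/12], (4*sin(3*t)) - (4*cos(3*t)) = 4*sin(3*t) - 4*cos(3*t) is ≥ 0 throughout, so the area is a single integral of |4*sin(3*t) - 4*cos(3*t)|.
∫[pi/12,5*pi/12] (4*sin(3*t) - 4*cos(3*t)) dt = 8*sqrt(2)/3.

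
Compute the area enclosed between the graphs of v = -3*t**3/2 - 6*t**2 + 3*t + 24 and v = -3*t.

74

Set the curves equal: -3*t**3/2 - 6*t**2 + 3*t + 24 = -3*t, so -3*t**3/2 - 6*t**2 + 6*t + 24 = 0, which factors as -3*(t - 2)*(t + 2)*(t + 4)/2 = 0. The curves meet at t = -4, -2, 2.
On [-4, -2], v = -3*t is on top; that piece has area ∫[-4,-2] (-(-3*t**3/2 - 6*t**2 + 6*t + 24)) dt = 10.
On [-2, 2], v = -3*t**3/2 - 6*t**2 + 3*t + 24 is on top; that piece has area ∫[-2,2] (-3*t**3/2 - 6*t**2 + 6*t + 24) dt = 64.
Total enclosed area = 10 + 64 = 74.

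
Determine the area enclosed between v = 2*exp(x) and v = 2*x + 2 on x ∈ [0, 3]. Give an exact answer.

On [0, 3], (2*exp(x)) - (2*x + 2) = -2*x + 2*exp(x) - 2 is ≥ 0 throughout, so the area is a single integral of |-2*x + 2*exp(x) - 2|.
∫[0,3] (-2*x + 2*exp(x) - 2) dx = -17 + 2*exp(3).

-17 + 2*exp(3)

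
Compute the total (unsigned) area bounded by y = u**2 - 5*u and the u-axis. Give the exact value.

125/6

The curve meets the u-axis where u**2 - 5*u = 0, i.e. u*(u - 5) = 0, at u = 0, 5.
On [0, 5] the curve lies below the axis; ∫[0,5] (u**2 - 5*u) du = -125/6, giving area 125/6.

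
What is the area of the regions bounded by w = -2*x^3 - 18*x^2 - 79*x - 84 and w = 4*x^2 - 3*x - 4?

37/6

Set the curves equal: -2*x^3 - 18*x^2 - 79*x - 84 = 4*x^2 - 3*x - 4, so -2*x^3 - 22*x^2 - 76*x - 80 = 0, which factors as -2*(x + 2)*(x + 4)*(x + 5) = 0. The curves meet at x = -5, -4, -2.
On [-5, -4], w = 4*x^2 - 3*x - 4 is on top; that piece has area ∫[-5,-4] (-(-2*x^3 - 22*x^2 - 76*x - 80)) dx = 5/6.
On [-4, -2], w = -2*x^3 - 18*x^2 - 79*x - 84 is on top; that piece has area ∫[-4,-2] (-2*x^3 - 22*x^2 - 76*x - 80) dx = 16/3.
Total enclosed area = 5/6 + 16/3 = 37/6.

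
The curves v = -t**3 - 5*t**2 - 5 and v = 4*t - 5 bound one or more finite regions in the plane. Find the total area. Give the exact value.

Set the curves equal: -t**3 - 5*t**2 - 5 = 4*t - 5, so -t**3 - 5*t**2 - 4*t = 0, which factors as -t*(t + 1)*(t + 4) = 0. The curves meet at t = -4, -1, 0.
On [-4, -1], v = 4*t - 5 is on top; that piece has area ∫[-4,-1] (-(-t**3 - 5*t**2 - 4*t)) dt = 45/4.
On [-1, 0], v = -t**3 - 5*t**2 - 5 is on top; that piece has area ∫[-1,0] (-t**3 - 5*t**2 - 4*t) dt = 7/12.
Total enclosed area = 45/4 + 7/12 = 71/6.

71/6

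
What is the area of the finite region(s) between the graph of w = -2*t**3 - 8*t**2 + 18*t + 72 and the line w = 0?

1741/6

The curve meets the t-axis where -2*t**3 - 8*t**2 + 18*t + 72 = 0, i.e. -2*(t - 3)*(t + 3)*(t + 4) = 0, at t = -4, -3, 3.
On [-4, -3] the curve lies below the axis; ∫[-4,-3] (-2*t**3 - 8*t**2 + 18*t + 72) dt = -13/6, giving area 13/6.
On [-3, 3] the curve lies above the axis; ∫[-3,3] (-2*t**3 - 8*t**2 + 18*t + 72) dt = 288, giving area 288.
Total area = 13/6 + 288 = 1741/6.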